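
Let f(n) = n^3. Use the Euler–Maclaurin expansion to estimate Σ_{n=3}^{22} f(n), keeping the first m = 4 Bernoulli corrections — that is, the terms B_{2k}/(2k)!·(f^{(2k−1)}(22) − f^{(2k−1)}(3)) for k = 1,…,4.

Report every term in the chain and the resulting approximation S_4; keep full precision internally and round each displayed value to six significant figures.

S_4 ≈ 64000.0

The integral term ∫_3^22 x^3 dx = 58543.8.
½[f(3) + f(22)] = ½[27.0000 + 10648.0] = 5337.50.
Integral + boundary = 63881.2.
Order-1 term: 1/12 · (1452.00 − 27.0000) = 118.750.
Partial sum through k=1: 64000.0.
Order-2 term: −1/720 · (6.00000 − 6.00000) = 0.00000.
Partial sum through k=2: 64000.0.
Order-3 term: 1/30240 · (0.00000 − 0.00000) = 0.00000.
Partial sum through k=3: 64000.0.
Order-4 term: −1/1209600 · (0.00000 − 0.00000) = 0.00000.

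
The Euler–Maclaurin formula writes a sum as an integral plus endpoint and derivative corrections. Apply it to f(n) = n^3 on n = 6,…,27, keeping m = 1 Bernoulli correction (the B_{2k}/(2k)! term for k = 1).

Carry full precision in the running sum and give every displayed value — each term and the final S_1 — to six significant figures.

S_1 ≈ 142659

∫_6^27 x^3 dx evaluates to 132536.
Boundary: ½(f(6) + f(27)) = ½(216.000 + 19683.0) = 9949.50.
So far: 142486.
Correction k=1: B_{2}/2! · (f^{(1)}(27) − f^{(1)}(6)) = 1/12 · (2187.00 − 108.000) = 173.250.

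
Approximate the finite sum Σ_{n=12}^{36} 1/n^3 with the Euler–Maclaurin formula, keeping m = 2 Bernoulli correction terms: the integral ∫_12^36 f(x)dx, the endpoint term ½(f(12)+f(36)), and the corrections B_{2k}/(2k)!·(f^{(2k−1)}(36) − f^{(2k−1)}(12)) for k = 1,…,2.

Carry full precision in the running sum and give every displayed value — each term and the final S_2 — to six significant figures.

Integral: ∫_12^36 1/x^3 dx = 0.00308642.
Endpoint term: (f(12) + f(36))/2 = (0.000578704 + 2.14335e-05)/2 = 0.000300069.
Integral + boundary = 0.00338649.
k=1: B_{2}/(2)! × [f^{(1)}(36) − f^{(1)}(12)] = 1/12 × (-1.78612e-06 − (-0.000144676)) = 1.19075e-05.
Running total after k=1: 0.00339840.
k=2: B_{4}/(4)! × [f^{(3)}(36) − f^{(3)}(12)] = −1/720 × (-2.75636e-08 − (-2.00939e-05)) = -2.78699e-08.

S_2 ≈ 0.00339837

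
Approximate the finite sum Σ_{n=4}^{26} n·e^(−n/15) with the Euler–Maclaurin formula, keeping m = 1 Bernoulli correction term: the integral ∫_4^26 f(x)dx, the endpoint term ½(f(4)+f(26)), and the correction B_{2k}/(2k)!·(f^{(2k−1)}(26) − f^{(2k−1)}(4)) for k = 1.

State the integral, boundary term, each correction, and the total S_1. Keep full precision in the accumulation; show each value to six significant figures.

The integral term ∫_4^26 x·e^(−x/15) dx = 109.622.
Endpoint term: (f(4) + f(26))/2 = (3.06371 + 4.59406)/2 = 3.82888.
Running total after boundary: 113.451.
Order-1 term: 1/12 · (-0.129576 − 0.561681) = -0.0576047.

S_1 ≈ 113.394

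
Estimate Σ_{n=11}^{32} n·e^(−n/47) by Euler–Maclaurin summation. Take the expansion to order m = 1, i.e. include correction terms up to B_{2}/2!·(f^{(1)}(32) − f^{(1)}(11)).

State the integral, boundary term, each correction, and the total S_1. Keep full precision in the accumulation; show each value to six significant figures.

S_1 ≈ 290.106

The integral term ∫_11^32 x·e^(−x/47) dx = 277.692.
½[f(11) + f(32)] = ½[8.70461 + 16.1980] = 12.4513.
Running total after boundary: 290.143.
k=1: B_{2}/(2)! × [f^{(1)}(32) − f^{(1)}(11)] = 1/12 × (0.161549 − 0.606124) = -0.0370479.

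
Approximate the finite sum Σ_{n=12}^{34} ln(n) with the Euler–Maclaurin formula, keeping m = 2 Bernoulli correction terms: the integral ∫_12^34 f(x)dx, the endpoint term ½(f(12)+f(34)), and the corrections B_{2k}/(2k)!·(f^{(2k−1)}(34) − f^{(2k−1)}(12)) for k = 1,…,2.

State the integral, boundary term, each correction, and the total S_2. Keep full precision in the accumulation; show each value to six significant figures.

Integral: ∫_12^34 ln(x) dx = 68.0774.
½[f(12) + f(34)] = ½[2.48491 + 3.52636] = 3.00563.
So far: 71.0830.
Correction k=1: B_{2}/2! · (f^{(1)}(34) − f^{(1)}(12)) = 1/12 · (0.0294118 − 0.0833333) = -0.00449346.
Running total after k=1: 71.0785.
Correction k=2: B_{4}/4! · (f^{(3)}(34) − f^{(3)}(12)) = −1/720 · (5.08854e-05 − 0.00115741) = 1.53684e-06.

S_2 ≈ 71.0785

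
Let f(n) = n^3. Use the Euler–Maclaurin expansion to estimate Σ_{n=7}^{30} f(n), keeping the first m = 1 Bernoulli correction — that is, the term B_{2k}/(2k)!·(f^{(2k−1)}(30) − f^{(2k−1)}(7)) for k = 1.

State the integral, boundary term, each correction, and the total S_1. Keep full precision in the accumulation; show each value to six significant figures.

S_1 ≈ 215784

The integral term ∫_7^30 x^3 dx = 201900.
Endpoint term: (f(7) + f(30))/2 = (343.000 + 27000.0)/2 = 13671.5.
Integral + boundary = 215571.
k=1: B_{2}/(2)! × [f^{(1)}(30) − f^{(1)}(7)] = 1/12 × (2700.00 − 147.000) = 212.750.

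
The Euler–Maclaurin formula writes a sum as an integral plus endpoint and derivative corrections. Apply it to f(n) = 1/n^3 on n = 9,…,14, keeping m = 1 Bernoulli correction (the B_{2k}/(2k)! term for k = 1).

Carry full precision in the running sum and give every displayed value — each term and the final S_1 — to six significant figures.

S_1 ≈ 0.00452150

Integral: ∫_9^14 1/x^3 dx = 0.00362182.
Boundary: ½(f(9) + f(14)) = ½(0.00137174 + 0.000364431) = 0.000868087.
So far: 0.00448991.
k=1: B_{2}/(2)! × [f^{(1)}(14) − f^{(1)}(9)] = 1/12 × (-7.80925e-05 − (-0.000457247)) = 3.15962e-05.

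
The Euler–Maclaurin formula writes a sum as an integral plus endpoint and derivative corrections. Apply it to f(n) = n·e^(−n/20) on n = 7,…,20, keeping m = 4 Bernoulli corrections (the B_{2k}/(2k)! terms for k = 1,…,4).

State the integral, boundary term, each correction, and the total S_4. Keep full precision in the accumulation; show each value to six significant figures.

S_4 ≈ 92.3351

∫_7^20 x·e^(−x/20) dx evaluates to 86.2280.
Boundary: ½(f(7) + f(20)) = ½(4.93282 + 7.35759) = 6.14520.
So far: 92.3732.
Order-1 term: 1/12 · (0.00000 − 0.458047) = -0.0381706.
Running total after k=1: 92.3350.
Order-2 term: −1/720 · (0.00183940 − 0.00466856) = 3.92939e-06.
Running total after k=2: 92.3351.
Order-3 term: 1/30240 · (9.19699e-06 − 2.04800e-05) = -3.73115e-10.
Running total after k=3: 92.3351.
Order-4 term: −1/1209600 · (3.44887e-08 − 7.32215e-08) = 3.20212e-14.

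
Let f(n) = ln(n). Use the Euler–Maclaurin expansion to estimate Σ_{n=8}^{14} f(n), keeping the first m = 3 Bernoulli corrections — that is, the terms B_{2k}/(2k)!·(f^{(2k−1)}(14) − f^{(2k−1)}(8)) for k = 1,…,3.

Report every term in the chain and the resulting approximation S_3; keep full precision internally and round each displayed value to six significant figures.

S_3 ≈ 16.6661

∫_8^14 ln(x) dx evaluates to 14.3113.
Endpoint term: (f(8) + f(14))/2 = (2.07944 + 2.63906)/2 = 2.35925.
So far: 16.6705.
Order-1 term: 1/12 · (0.0714286 − 0.125000) = -0.00446429.
Partial sum through k=1: 16.6661.
Order-2 term: −1/720 · (0.000728863 − 0.00390625) = 4.41304e-06.
Partial sum through k=2: 16.6661.
Order-3 term: 1/30240 · (4.46243e-05 − 0.000732422) = -2.27446e-08.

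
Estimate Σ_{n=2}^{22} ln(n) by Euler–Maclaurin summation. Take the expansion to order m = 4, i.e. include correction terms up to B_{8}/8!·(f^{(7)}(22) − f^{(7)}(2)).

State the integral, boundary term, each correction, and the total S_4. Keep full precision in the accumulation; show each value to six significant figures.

Integral: ∫_2^22 ln(x) dx = 46.6166.
Endpoint term: (f(2) + f(22))/2 = (0.693147 + 3.09104)/2 = 1.89209.
So far: 48.5087.
Correction k=1: B_{2}/2! · (f^{(1)}(22) − f^{(1)}(2)) = 1/12 · (0.0454545 − 0.500000) = -0.0378788.
Running total after k=1: 48.4709.
Correction k=2: B_{4}/4! · (f^{(3)}(22) − f^{(3)}(2)) = −1/720 · (0.000187829 − 0.250000) = 0.000346961.
Running total after k=2: 48.4712.
Correction k=3: B_{6}/6! · (f^{(5)}(22) − f^{(5)}(2)) = 1/30240 · (4.65691e-06 − 0.750000) = -2.48014e-05.
Running total after k=3: 48.4712.
Correction k=4: B_{8}/8! · (f^{(7)}(22) − f^{(7)}(2)) = −1/1209600 · (2.88651e-07 − 5.62500) = 4.65030e-06.

S_4 ≈ 48.4712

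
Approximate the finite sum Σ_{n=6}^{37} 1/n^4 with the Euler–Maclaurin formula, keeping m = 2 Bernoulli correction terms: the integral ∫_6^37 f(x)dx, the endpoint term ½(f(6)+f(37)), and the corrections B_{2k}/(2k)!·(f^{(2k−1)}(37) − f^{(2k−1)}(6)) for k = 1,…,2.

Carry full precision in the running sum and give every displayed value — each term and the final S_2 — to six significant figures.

S_2 ≈ 0.00196497

∫_6^37 1/x^4 dx evaluates to 0.00153663.
½[f(6) + f(37)] = ½[0.000771605 + 5.33572e-07] = 0.000386069.
Running total after boundary: 0.00192270.
k=1: B_{2}/(2)! × [f^{(1)}(37) − f^{(1)}(6)] = 1/12 × (-5.76835e-08 − (-0.000514403)) = 4.28621e-05.
After k=1: 0.00196556.
k=2: B_{4}/(4)! × [f^{(3)}(37) − f^{(3)}(6)] = −1/720 × (-1.26406e-09 − (-0.000428669)) = -5.95372e-07.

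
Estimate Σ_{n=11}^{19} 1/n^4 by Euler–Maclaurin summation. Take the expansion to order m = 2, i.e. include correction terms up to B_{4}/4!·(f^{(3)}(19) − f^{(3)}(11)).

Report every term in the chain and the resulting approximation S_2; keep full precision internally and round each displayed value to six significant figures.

S_2 ≈ 0.000241754

∫_11^19 1/x^4 dx evaluates to 0.000201840.
Endpoint term: (f(11) + f(19))/2 = (6.83013e-05 + 7.67336e-06)/2 = 3.79874e-05.
Integral + boundary = 0.000239828.
Order-1 term: 1/12 · (-1.61544e-06 − (-2.48369e-05)) = 1.93512e-06.
Running total after k=1: 0.000241763.
Order-2 term: −1/720 · (-1.34247e-07 − (-6.15790e-06)) = -8.36618e-09.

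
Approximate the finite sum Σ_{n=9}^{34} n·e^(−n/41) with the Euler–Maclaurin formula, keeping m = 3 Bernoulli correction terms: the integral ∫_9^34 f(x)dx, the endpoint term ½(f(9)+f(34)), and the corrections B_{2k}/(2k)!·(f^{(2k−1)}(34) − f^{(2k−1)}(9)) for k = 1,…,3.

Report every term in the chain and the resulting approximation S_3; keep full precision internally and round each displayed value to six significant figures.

Integral: ∫_9^34 x·e^(−x/41) dx = 304.133.
Boundary: ½(f(9) + f(34)) = ½(7.22619 + 14.8365) = 11.0314.
So far: 315.165.
Correction k=1: B_{2}/2! · (f^{(1)}(34) − f^{(1)}(9)) = 1/12 · (0.0745019 − 0.626662) = -0.0460133.
Partial sum through k=1: 315.119.
Correction k=2: B_{4}/4! · (f^{(3)}(34) − f^{(3)}(9)) = −1/720 · (0.000563497 − 0.00132807) = 1.06190e-06.
Partial sum through k=2: 315.119.
Correction k=3: B_{6}/6! · (f^{(5)}(34) − f^{(5)}(9)) = 1/30240 · (6.44066e-07 − 1.35833e-06) = -2.36197e-11.

S_3 ≈ 315.119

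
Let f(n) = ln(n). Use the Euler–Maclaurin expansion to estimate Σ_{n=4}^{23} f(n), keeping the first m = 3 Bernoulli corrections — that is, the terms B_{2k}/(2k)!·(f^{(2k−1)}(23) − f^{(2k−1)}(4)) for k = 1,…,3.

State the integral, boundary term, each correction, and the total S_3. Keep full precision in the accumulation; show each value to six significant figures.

S_3 ≈ 49.8149

Integral: ∫_4^23 ln(x) dx = 47.5712.
Endpoint term: (f(4) + f(23))/2 = (1.38629 + 3.13549)/2 = 2.26089.
Integral + boundary = 49.8321.
Order-1 term: 1/12 · (0.0434783 − 0.250000) = -0.0172101.
Partial sum through k=1: 49.8149.
Order-2 term: −1/720 · (0.000164379 − 0.0312500) = 4.31745e-05.
Partial sum through k=2: 49.8149.
Order-3 term: 1/30240 · (3.72883e-06 − 0.0234375) = -7.74926e-07.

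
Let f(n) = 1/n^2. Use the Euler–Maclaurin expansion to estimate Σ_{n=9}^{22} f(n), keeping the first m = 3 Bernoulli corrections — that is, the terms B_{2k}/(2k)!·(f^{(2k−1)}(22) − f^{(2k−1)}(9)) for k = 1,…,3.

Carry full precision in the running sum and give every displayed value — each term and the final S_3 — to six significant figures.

S_3 ≈ 0.0730749

Integral: ∫_9^22 1/x^2 dx = 0.0656566.
Boundary: ½(f(9) + f(22)) = ½(0.0123457 + 0.00206612) = 0.00720590.
Running total after boundary: 0.0728625.
Order-1 term: 1/12 · (-0.000187829 − (-0.00274348)) = 0.000212971.
Partial sum through k=1: 0.0730754.
Order-2 term: −1/720 · (-4.65691e-06 − (-0.000406442)) = -5.58035e-07.
Partial sum through k=2: 0.0730749.
Order-3 term: 1/30240 · (-2.88651e-07 − (-0.000150534)) = 4.96843e-09.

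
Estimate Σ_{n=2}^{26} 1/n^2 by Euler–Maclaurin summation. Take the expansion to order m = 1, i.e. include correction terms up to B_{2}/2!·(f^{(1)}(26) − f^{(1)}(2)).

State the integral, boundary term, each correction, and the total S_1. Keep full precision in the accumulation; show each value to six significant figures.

S_1 ≈ 0.608102

The integral term ∫_2^26 1/x^2 dx = 0.461538.
½[f(2) + f(26)] = ½[0.250000 + 0.00147929] = 0.125740.
So far: 0.587278.
Correction k=1: B_{2}/2! · (f^{(1)}(26) − f^{(1)}(2)) = 1/12 · (-0.000113792 − (-0.250000)) = 0.0208239.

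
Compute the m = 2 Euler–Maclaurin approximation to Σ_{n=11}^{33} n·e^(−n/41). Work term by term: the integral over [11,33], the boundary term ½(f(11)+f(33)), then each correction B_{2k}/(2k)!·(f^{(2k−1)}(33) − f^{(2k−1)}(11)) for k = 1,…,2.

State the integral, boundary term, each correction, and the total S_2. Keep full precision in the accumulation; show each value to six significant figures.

S_2 ≈ 285.220

Integral: ∫_11^33 x·e^(−x/41) dx = 273.676.
Endpoint term: (f(11) + f(33))/2 = (8.41152 + 14.7557)/2 = 11.5836.
Integral + boundary = 285.260.
Order-1 term: 1/12 · (0.0872473 − 0.559525) = -0.0393565.
After k=1: 285.220.
Order-2 term: −1/720 · (0.000583898 − 0.00124265) = 9.14932e-07.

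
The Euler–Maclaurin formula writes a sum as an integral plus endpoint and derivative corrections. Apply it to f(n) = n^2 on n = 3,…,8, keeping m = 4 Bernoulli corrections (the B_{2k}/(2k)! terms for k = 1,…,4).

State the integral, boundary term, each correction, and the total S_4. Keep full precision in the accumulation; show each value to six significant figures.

S_4 ≈ 199.000

Integral: ∫_3^8 x^2 dx = 161.667.
Boundary: ½(f(3) + f(8)) = ½(9.00000 + 64.0000) = 36.5000.
So far: 198.167.
k=1: B_{2}/(2)! × [f^{(1)}(8) − f^{(1)}(3)] = 1/12 × (16.0000 − 6.00000) = 0.833333.
Partial sum through k=1: 199.000.
k=2: B_{4}/(4)! × [f^{(3)}(8) − f^{(3)}(3)] = −1/720 × (0.00000 − 0.00000) = 0.00000.
Partial sum through k=2: 199.000.
k=3: B_{6}/(6)! × [f^{(5)}(8) − f^{(5)}(3)] = 1/30240 × (0.00000 − 0.00000) = 0.00000.
Partial sum through k=3: 199.000.
k=4: B_{8}/(8)! × [f^{(7)}(8) − f^{(7)}(3)] = −1/1209600 × (0.00000 − 0.00000) = 0.00000.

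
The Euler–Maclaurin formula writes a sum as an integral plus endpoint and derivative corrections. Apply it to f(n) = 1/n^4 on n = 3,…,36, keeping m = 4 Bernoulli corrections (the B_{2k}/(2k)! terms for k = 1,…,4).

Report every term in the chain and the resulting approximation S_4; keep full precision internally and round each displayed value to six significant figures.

S_4 ≈ 0.0198157

Integral: ∫_3^36 1/x^4 dx = 0.0123385.
Endpoint term: (f(3) + f(36))/2 = (0.0123457 + 5.95374e-07)/2 = 0.00617314.
Running total after boundary: 0.0185117.
k=1: B_{2}/(2)! × [f^{(1)}(36) − f^{(1)}(3)] = 1/12 × (-6.61527e-08 − (-0.0164609)) = 0.00137174.
Partial sum through k=1: 0.0198834.
k=2: B_{4}/(4)! × [f^{(3)}(36) − f^{(3)}(3)] = −1/720 × (-1.53131e-09 − (-0.0548697)) = -7.62079e-05.
Partial sum through k=2: 0.0198072.
k=3: B_{6}/(6)! × [f^{(5)}(36) − f^{(5)}(3)] = 1/30240 × (-6.61678e-11 − (-0.341411)) = 1.12901e-05.
Partial sum through k=3: 0.0198185.
k=4: B_{8}/(8)! × [f^{(7)}(36) − f^{(7)}(3)] = −1/1209600 × (-4.59499e-12 − (-3.41411)) = -2.82251e-06.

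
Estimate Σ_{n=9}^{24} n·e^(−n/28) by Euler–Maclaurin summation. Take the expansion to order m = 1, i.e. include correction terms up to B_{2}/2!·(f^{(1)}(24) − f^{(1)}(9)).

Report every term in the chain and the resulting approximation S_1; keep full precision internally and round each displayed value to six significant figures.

∫_9^24 x·e^(−x/28) dx evaluates to 133.330.
Boundary: ½(f(9) + f(24)) = ½(6.52601 + 10.1849) = 8.35548.
So far: 141.685.
Correction k=1: B_{2}/2! · (f^{(1)}(24) − f^{(1)}(9)) = 1/12 · (0.0606247 − 0.492041) = -0.0359513.

S_1 ≈ 141.649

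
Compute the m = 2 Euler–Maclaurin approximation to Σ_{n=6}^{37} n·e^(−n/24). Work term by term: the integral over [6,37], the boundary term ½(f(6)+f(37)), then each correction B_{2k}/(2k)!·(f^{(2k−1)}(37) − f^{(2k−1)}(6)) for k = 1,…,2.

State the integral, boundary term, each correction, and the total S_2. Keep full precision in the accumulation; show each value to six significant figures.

S_2 ≈ 253.643

Integral: ∫_6^37 x·e^(−x/24) dx = 247.405.
Boundary: ½(f(6) + f(37)) = ½(4.67280 + 7.91889) = 6.29585.
Integral + boundary = 253.701.
k=1: B_{2}/(2)! × [f^{(1)}(37) − f^{(1)}(6)] = 1/12 × (-0.115930 − 0.584101) = -0.0583359.
Running total after k=1: 253.643.
k=2: B_{4}/(4)! × [f^{(3)}(37) − f^{(3)}(6)] = −1/720 × (0.000541872 − 0.00371823) = 4.41161e-06.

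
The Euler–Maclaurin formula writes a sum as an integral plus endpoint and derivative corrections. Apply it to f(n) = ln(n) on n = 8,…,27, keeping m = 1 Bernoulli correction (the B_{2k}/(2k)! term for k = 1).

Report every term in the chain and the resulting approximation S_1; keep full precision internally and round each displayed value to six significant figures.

∫_8^27 ln(x) dx evaluates to 53.3521.
Boundary: ½(f(8) + f(27)) = ½(2.07944 + 3.29584) = 2.68764.
Integral + boundary = 56.0397.
Order-1 term: 1/12 · (0.0370370 − 0.125000) = -0.00733025.

S_1 ≈ 56.0324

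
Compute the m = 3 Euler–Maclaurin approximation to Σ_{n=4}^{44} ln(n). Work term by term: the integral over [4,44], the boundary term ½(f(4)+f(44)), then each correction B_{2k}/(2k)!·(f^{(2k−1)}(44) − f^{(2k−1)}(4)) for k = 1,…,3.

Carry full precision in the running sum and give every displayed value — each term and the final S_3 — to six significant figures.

The integral term ∫_4^44 ln(x) dx = 120.959.
Endpoint term: (f(4) + f(44))/2 = (1.38629 + 3.78419)/2 = 2.58524.
Running total after boundary: 123.544.
Order-1 term: 1/12 · (0.0227273 − 0.250000) = -0.0189394.
After k=1: 123.525.
Order-2 term: −1/720 · (2.34786e-05 − 0.0312500) = 4.33702e-05.
After k=2: 123.526.
Order-3 term: 1/30240 · (1.45528e-07 − 0.0234375) = -7.75045e-07.

S_3 ≈ 123.526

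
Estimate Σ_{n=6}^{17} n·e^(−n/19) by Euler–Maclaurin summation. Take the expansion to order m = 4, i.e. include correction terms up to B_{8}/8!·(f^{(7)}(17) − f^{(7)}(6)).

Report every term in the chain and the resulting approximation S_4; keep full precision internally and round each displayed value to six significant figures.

Integral: ∫_6^17 x·e^(−x/19) dx = 66.8150.
Boundary: ½(f(6) + f(17)) = ½(4.37528 + 6.94816) = 5.66172.
Running total after boundary: 72.4767.
k=1: B_{2}/(2)! × [f^{(1)}(17) − f^{(1)}(6)] = 1/12 × (0.0430226 − 0.498935) = -0.0379927.
Running total after k=1: 72.4387.
k=2: B_{4}/(4)! × [f^{(3)}(17) − f^{(3)}(6)] = −1/720 × (0.00238353 − 0.00542205) = 4.22018e-06.
Running total after k=2: 72.4387.
k=3: B_{6}/(6)! × [f^{(5)}(17) − f^{(5)}(6)] = 1/30240 × (1.28750e-05 − 2.62106e-05) = -4.40991e-10.
Running total after k=3: 72.4387.
k=4: B_{8}/(8)! × [f^{(7)}(17) − f^{(7)}(6)] = −1/1209600 × (5.30400e-08 − 1.03606e-07) = 4.18035e-14.

S_4 ≈ 72.4387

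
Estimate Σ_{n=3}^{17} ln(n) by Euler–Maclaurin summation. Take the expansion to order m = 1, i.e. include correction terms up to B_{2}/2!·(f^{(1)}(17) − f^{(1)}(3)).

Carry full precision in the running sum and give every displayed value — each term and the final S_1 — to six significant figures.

Integral: ∫_3^17 ln(x) dx = 30.8688.
½[f(3) + f(17)] = ½[1.09861 + 2.83321] = 1.96591.
Integral + boundary = 32.8347.
Correction k=1: B_{2}/2! · (f^{(1)}(17) − f^{(1)}(3)) = 1/12 · (0.0588235 − 0.333333) = -0.0228758.

S_1 ≈ 32.8118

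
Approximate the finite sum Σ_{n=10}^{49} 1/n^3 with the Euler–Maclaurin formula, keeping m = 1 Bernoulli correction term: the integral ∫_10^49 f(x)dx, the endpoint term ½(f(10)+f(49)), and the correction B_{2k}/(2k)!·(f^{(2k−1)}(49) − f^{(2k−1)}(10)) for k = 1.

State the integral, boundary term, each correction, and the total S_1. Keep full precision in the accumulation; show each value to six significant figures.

∫_10^49 1/x^3 dx evaluates to 0.00479175.
Boundary: ½(f(10) + f(49)) = ½(0.00100000 + 8.49986e-06) = 0.000504250.
Integral + boundary = 0.00529600.
Order-1 term: 1/12 · (-5.20400e-07 − (-0.000300000)) = 2.49566e-05.

S_1 ≈ 0.00532096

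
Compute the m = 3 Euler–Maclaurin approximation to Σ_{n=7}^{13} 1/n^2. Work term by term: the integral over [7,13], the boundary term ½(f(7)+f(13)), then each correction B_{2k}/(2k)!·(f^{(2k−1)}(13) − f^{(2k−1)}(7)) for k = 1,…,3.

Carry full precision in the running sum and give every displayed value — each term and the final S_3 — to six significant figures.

Integral: ∫_7^13 1/x^2 dx = 0.0659341.
Boundary: ½(f(7) + f(13)) = ½(0.0204082 + 0.00591716) = 0.0131627.
So far: 0.0790967.
Order-1 term: 1/12 · (-0.000910332 − (-0.00583090)) = 0.000410048.
Partial sum through k=1: 0.0795068.
Order-2 term: −1/720 · (-6.46390e-05 − (-0.00142798)) = -1.89352e-06.
Partial sum through k=2: 0.0795049.
Order-3 term: 1/30240 · (-1.14744e-05 − (-0.000874271)) = 2.85316e-08.

S_3 ≈ 0.0795049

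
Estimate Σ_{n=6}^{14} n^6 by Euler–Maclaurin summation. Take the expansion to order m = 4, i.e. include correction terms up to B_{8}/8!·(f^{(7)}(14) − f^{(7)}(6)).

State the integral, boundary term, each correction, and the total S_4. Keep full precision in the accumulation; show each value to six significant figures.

∫_6^14 x^6 dx evaluates to 1.50191e+07.
Endpoint term: (f(6) + f(14))/2 = (46656.0 + 7.52954e+06)/2 = 3.78810e+06.
Running total after boundary: 1.88072e+07.
k=1: B_{2}/(2)! × [f^{(1)}(14) − f^{(1)}(6)] = 1/12 × (3.22694e+06 − 46656.0) = 265024.
Running total after k=1: 1.90722e+07.
k=2: B_{4}/(4)! × [f^{(3)}(14) − f^{(3)}(6)] = −1/720 × (329280 − 25920.0) = -421.333.
Running total after k=2: 1.90718e+07.
k=3: B_{6}/(6)! × [f^{(5)}(14) − f^{(5)}(6)] = 1/30240 × (10080.0 − 4320.00) = 0.190476.
Running total after k=3: 1.90718e+07.
k=4: B_{8}/(8)! × [f^{(7)}(14) − f^{(7)}(6)] = −1/1209600 × (0.00000 − 0.00000) = 0.00000.

S_4 ≈ 1.90718e+07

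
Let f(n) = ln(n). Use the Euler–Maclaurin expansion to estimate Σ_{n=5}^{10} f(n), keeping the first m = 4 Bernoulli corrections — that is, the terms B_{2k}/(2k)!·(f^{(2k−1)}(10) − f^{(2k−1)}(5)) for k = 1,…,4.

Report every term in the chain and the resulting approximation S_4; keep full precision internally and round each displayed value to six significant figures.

S_4 ≈ 11.9264

The integral term ∫_5^10 ln(x) dx = 9.97866.
½[f(5) + f(10)] = ½[1.60944 + 2.30259] = 1.95601.
Running total after boundary: 11.9347.
k=1: B_{2}/(2)! × [f^{(1)}(10) − f^{(1)}(5)] = 1/12 × (0.100000 − 0.200000) = -0.00833333.
Running total after k=1: 11.9263.
k=2: B_{4}/(4)! × [f^{(3)}(10) − f^{(3)}(5)] = −1/720 × (0.00200000 − 0.0160000) = 1.94444e-05.
Running total after k=2: 11.9264.
k=3: B_{6}/(6)! × [f^{(5)}(10) − f^{(5)}(5)] = 1/30240 × (0.000240000 − 0.00768000) = -2.46032e-07.
Running total after k=3: 11.9264.
k=4: B_{8}/(8)! × [f^{(7)}(10) − f^{(7)}(5)] = −1/1209600 × (7.20000e-05 − 0.00921600) = 7.55952e-09.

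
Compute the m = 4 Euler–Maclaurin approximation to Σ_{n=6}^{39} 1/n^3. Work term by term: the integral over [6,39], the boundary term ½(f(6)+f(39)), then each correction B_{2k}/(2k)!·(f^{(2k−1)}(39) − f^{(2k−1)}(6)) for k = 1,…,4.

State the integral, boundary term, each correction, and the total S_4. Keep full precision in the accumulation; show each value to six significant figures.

∫_6^39 1/x^3 dx evaluates to 0.0135602.
Endpoint term: (f(6) + f(39))/2 = (0.00462963 + 1.68580e-05)/2 = 0.00232324.
Integral + boundary = 0.0158834.
Order-1 term: 1/12 · (-1.29677e-06 − (-0.00231481)) = 0.000192793.
Running total after k=1: 0.0160762.
Order-2 term: −1/720 · (-1.70515e-08 − (-0.00128601)) = -1.78610e-06.
Running total after k=2: 0.0160744.
Order-3 term: 1/30240 · (-4.70851e-10 − (-0.00150034)) = 4.96145e-08.
Running total after k=3: 0.0160745.
Order-4 term: −1/1209600 · (-2.22888e-11 − (-0.00300069)) = -2.48073e-09.

S_4 ≈ 0.0160745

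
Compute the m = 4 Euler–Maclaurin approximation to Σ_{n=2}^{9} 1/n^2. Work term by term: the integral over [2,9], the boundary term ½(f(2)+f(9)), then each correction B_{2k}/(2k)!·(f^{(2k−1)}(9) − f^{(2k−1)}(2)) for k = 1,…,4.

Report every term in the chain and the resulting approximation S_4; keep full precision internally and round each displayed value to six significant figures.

S_4 ≈ 0.539746

∫_2^9 1/x^2 dx evaluates to 0.388889.
½[f(2) + f(9)] = ½[0.250000 + 0.0123457] = 0.131173.
Integral + boundary = 0.520062.
Order-1 term: 1/12 · (-0.00274348 − (-0.250000)) = 0.0206047.
Running total after k=1: 0.540666.
Order-2 term: −1/720 · (-0.000406442 − (-0.750000)) = -0.00104110.
Running total after k=2: 0.539625.
Order-3 term: 1/30240 · (-0.000150534 − (-5.62500)) = 0.000186007.
Running total after k=3: 0.539811.
Order-4 term: −1/1209600 · (-0.000104073 − (-78.7500)) = -6.51041e-05.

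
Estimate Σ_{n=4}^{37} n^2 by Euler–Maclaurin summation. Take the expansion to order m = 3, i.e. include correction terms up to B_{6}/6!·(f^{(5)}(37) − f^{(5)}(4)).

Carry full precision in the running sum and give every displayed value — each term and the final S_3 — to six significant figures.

∫_4^37 x^2 dx evaluates to 16863.0.
Endpoint term: (f(4) + f(37))/2 = (16.0000 + 1369.00)/2 = 692.500.
Integral + boundary = 17555.5.
Order-1 term: 1/12 · (74.0000 − 8.00000) = 5.50000.
Partial sum through k=1: 17561.0.
Order-2 term: −1/720 · (0.00000 − 0.00000) = 0.00000.
Partial sum through k=2: 17561.0.
Order-3 term: 1/30240 · (0.00000 − 0.00000) = 0.00000.

S_3 ≈ 17561.0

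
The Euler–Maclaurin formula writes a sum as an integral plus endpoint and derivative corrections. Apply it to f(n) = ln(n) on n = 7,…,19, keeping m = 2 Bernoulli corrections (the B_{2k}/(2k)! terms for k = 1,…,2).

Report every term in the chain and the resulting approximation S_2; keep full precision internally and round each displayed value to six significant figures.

S_2 ≈ 32.7606

Integral: ∫_7^19 ln(x) dx = 30.3230.
½[f(7) + f(19)] = ½[1.94591 + 2.94444] = 2.44517.
Integral + boundary = 32.7681.
Correction k=1: B_{2}/2! · (f^{(1)}(19) − f^{(1)}(7)) = 1/12 · (0.0526316 − 0.142857) = -0.00751880.
Running total after k=1: 32.7606.
Correction k=2: B_{4}/4! · (f^{(3)}(19) − f^{(3)}(7)) = −1/720 · (0.000291588 − 0.00583090) = 7.69349e-06.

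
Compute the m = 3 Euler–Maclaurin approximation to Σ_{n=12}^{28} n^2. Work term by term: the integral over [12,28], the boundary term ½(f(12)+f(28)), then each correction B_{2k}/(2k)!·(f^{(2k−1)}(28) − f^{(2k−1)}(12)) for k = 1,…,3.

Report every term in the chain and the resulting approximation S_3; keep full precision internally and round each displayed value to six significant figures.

S_3 ≈ 7208.00

Integral: ∫_12^28 x^2 dx = 6741.33.
½[f(12) + f(28)] = ½[144.000 + 784.000] = 464.000.
Running total after boundary: 7205.33.
k=1: B_{2}/(2)! × [f^{(1)}(28) − f^{(1)}(12)] = 1/12 × (56.0000 − 24.0000) = 2.66667.
Running total after k=1: 7208.00.
k=2: B_{4}/(4)! × [f^{(3)}(28) − f^{(3)}(12)] = −1/720 × (0.00000 − 0.00000) = 0.00000.
Running total after k=2: 7208.00.
k=3: B_{6}/(6)! × [f^{(5)}(28) − f^{(5)}(12)] = 1/30240 × (0.00000 − 0.00000) = 0.00000.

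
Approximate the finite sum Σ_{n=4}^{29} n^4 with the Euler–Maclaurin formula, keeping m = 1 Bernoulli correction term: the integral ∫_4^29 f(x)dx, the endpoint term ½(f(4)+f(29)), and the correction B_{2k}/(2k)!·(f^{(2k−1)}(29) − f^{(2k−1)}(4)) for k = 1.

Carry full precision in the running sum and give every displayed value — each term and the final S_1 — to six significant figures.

S_1 ≈ 4.46390e+06

∫_4^29 x^4 dx evaluates to 4.10202e+06.
Boundary: ½(f(4) + f(29)) = ½(256.000 + 707281) = 353768.
Integral + boundary = 4.45579e+06.
Order-1 term: 1/12 · (97556.0 − 256.000) = 8108.33.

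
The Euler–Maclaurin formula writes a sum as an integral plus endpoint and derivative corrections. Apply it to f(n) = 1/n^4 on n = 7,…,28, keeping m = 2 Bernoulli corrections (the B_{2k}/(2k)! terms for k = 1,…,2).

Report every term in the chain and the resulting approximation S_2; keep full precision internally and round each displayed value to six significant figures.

Integral: ∫_7^28 1/x^4 dx = 0.000956633.
½[f(7) + f(28)] = ½[0.000416493 + 1.62693e-06] = 0.000209060.
Running total after boundary: 0.00116569.
Correction k=1: B_{2}/2! · (f^{(1)}(28) − f^{(1)}(7)) = 1/12 · (-2.32418e-07 − (-0.000237996)) = 1.98136e-05.
Running total after k=1: 0.00118551.
Correction k=2: B_{4}/4! · (f^{(3)}(28) − f^{(3)}(7)) = −1/720 · (-8.89355e-09 − (-0.000145712)) = -2.02365e-07.

S_2 ≈ 0.00118530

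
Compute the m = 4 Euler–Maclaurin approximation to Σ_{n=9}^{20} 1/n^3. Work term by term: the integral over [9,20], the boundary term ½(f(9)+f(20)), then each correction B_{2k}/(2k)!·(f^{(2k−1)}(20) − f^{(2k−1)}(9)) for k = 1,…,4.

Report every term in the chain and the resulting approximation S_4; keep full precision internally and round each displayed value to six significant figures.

The integral term ∫_9^20 1/x^3 dx = 0.00492284.
Boundary: ½(f(9) + f(20)) = ½(0.00137174 + 0.000125000) = 0.000748371.
So far: 0.00567121.
k=1: B_{2}/(2)! × [f^{(1)}(20) − f^{(1)}(9)] = 1/12 × (-1.87500e-05 − (-0.000457247)) = 3.65414e-05.
Running total after k=1: 0.00570775.
k=2: B_{4}/(4)! × [f^{(3)}(20) − f^{(3)}(9)] = −1/720 × (-9.37500e-07 − (-0.000112901)) = -1.55504e-07.
Running total after k=2: 0.00570760.
k=3: B_{6}/(6)! × [f^{(5)}(20) − f^{(5)}(9)] = 1/30240 × (-9.84375e-08 − (-5.85410e-05)) = 1.93263e-09.
Running total after k=3: 0.00570760.
k=4: B_{8}/(8)! × [f^{(7)}(20) − f^{(7)}(9)] = −1/1209600 × (-1.77188e-08 − (-5.20365e-05)) = -4.30049e-11.

S_4 ≈ 0.00570760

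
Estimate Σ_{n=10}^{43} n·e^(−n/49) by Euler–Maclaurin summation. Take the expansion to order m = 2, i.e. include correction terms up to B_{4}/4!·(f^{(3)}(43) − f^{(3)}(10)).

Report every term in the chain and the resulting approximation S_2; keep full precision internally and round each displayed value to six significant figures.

The integral term ∫_10^43 x·e^(−x/49) dx = 482.883.
½[f(10) + f(43)] = ½[8.15396 + 17.8794] = 13.0167.
So far: 495.900.
k=1: B_{2}/(2)! × [f^{(1)}(43) − f^{(1)}(10)] = 1/12 × (0.0509143 − 0.648988) = -0.0498395.
Partial sum through k=1: 495.850.
k=2: B_{4}/(4)! × [f^{(3)}(43) − f^{(3)}(10)] = −1/720 × (0.000367561 − 0.000949513) = 8.08266e-07.

S_2 ≈ 495.850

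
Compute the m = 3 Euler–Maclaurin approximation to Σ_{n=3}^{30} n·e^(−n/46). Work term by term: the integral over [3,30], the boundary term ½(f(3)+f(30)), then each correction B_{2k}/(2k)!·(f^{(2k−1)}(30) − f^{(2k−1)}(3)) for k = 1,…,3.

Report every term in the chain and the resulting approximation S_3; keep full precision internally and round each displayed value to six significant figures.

∫_3^30 x·e^(−x/46) dx evaluates to 290.582.
½[f(3) + f(30)] = ½[2.81059 + 15.6274] = 9.21898.
Integral + boundary = 299.801.
Correction k=1: B_{2}/2! · (f^{(1)}(30) − f^{(1)}(3)) = 1/12 · (0.181187 − 0.875764) = -0.0578814.
Running total after k=1: 299.743.
Correction k=2: B_{4}/4! · (f^{(3)}(30) − f^{(3)}(3)) = −1/720 · (0.000577983 − 0.00129938) = 1.00194e-06.
Running total after k=2: 299.743.
Correction k=3: B_{6}/6! · (f^{(5)}(30) − f^{(5)}(3)) = 1/30240 · (5.05831e-07 − 1.03255e-06) = -1.74181e-11.

S_3 ≈ 299.743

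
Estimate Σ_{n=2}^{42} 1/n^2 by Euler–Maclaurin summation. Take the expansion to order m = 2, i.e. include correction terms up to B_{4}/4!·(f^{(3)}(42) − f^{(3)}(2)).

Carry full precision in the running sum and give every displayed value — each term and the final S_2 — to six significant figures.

S_2 ≈ 0.621263

The integral term ∫_2^42 1/x^2 dx = 0.476190.
Boundary: ½(f(2) + f(42)) = ½(0.250000 + 0.000566893) = 0.125283.
Running total after boundary: 0.601474.
Order-1 term: 1/12 · (-2.69949e-05 − (-0.250000)) = 0.0208311.
Partial sum through k=1: 0.622305.
Order-2 term: −1/720 · (-1.83639e-07 − (-0.750000)) = -0.00104167.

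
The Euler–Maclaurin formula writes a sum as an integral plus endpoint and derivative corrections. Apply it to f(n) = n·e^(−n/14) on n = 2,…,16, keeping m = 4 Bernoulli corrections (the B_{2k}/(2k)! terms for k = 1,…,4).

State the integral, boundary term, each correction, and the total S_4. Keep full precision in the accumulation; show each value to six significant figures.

Integral: ∫_2^16 x·e^(−x/14) dx = 60.2399.
Boundary: ½(f(2) + f(16)) = ½(1.73376 + 5.10250) = 3.41813.
Integral + boundary = 63.6580.
k=1: B_{2}/(2)! × [f^{(1)}(16) − f^{(1)}(2)] = 1/12 × (-0.0455581 − 0.743038) = -0.0657164.
Running total after k=1: 63.5923.
k=2: B_{4}/(4)! × [f^{(3)}(16) − f^{(3)}(2)] = −1/720 × (0.00302171 − 0.0126367) = 1.33542e-05.
Running total after k=2: 63.5923.
k=3: B_{6}/(6)! × [f^{(5)}(16) − f^{(5)}(2)] = 1/30240 × (3.20197e-05 − 0.000109604) = -2.56562e-09.
Running total after k=3: 63.5923.
k=4: B_{8}/(8)! × [f^{(7)}(16) − f^{(7)}(2)] = −1/1209600 × (2.48074e-07 − 7.89465e-07) = 4.47579e-13.

S_4 ≈ 63.5923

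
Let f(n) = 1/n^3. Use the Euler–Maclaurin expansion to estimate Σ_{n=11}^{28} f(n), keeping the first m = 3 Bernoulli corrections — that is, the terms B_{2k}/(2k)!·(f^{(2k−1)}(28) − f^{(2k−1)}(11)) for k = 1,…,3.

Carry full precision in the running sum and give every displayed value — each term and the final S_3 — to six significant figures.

Integral: ∫_11^28 1/x^3 dx = 0.00349448.
Endpoint term: (f(11) + f(28))/2 = (0.000751315 + 4.55539e-05)/2 = 0.000398434.
Running total after boundary: 0.00389291.
Order-1 term: 1/12 · (-4.88078e-06 − (-0.000204904)) = 1.66686e-05.
Running total after k=1: 0.00390958.
Order-2 term: −1/720 · (-1.24510e-07 − (-3.38684e-05)) = -4.68666e-08.
Running total after k=2: 0.00390953.
Order-3 term: 1/30240 · (-6.67016e-09 − (-1.17560e-05)) = 3.88536e-10.

S_3 ≈ 0.00390953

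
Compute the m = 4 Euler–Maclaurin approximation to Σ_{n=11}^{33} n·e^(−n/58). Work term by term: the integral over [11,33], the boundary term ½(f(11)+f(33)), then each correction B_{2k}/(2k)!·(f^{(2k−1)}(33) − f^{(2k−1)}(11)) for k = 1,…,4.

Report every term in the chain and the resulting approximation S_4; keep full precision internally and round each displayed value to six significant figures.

The integral term ∫_11^33 x·e^(−x/58) dx = 322.699.
½[f(11) + f(33)] = ½[9.09969 + 18.6817] = 13.8907.
Integral + boundary = 336.590.
k=1: B_{2}/(2)! × [f^{(1)}(33) − f^{(1)}(11)] = 1/12 × (0.244013 − 0.670353) = -0.0355283.
Partial sum through k=1: 336.554.
k=2: B_{4}/(4)! × [f^{(3)}(33) − f^{(3)}(11)] = −1/720 × (0.000409107 − 0.000691094) = 3.91650e-07.
Partial sum through k=2: 336.554.
k=3: B_{6}/(6)! × [f^{(5)}(33) − f^{(5)}(11)] = 1/30240 × (2.21664e-07 − 3.51640e-07) = -4.29815e-12.
Partial sum through k=3: 336.554.
k=4: B_{8}/(8)! × [f^{(7)}(33) − f^{(7)}(11)] = −1/1209600 × (9.56344e-11 − 1.47991e-10) = 4.32841e-17.

S_4 ≈ 336.554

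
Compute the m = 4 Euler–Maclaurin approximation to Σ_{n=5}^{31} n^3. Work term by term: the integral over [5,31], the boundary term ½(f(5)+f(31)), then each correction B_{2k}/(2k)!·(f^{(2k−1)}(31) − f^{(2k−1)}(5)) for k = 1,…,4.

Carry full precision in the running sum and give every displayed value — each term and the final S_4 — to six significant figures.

The integral term ∫_5^31 x^3 dx = 230724.
½[f(5) + f(31)] = ½[125.000 + 29791.0] = 14958.0.
So far: 245682.
k=1: B_{2}/(2)! × [f^{(1)}(31) − f^{(1)}(5)] = 1/12 × (2883.00 − 75.0000) = 234.000.
Running total after k=1: 245916.
k=2: B_{4}/(4)! × [f^{(3)}(31) − f^{(3)}(5)] = −1/720 × (6.00000 − 6.00000) = 0.00000.
Running total after k=2: 245916.
k=3: B_{6}/(6)! × [f^{(5)}(31) − f^{(5)}(5)] = 1/30240 × (0.00000 − 0.00000) = 0.00000.
Running total after k=3: 245916.
k=4: B_{8}/(8)! × [f^{(7)}(31) − f^{(7)}(5)] = −1/1209600 × (0.00000 − 0.00000) = 0.00000.

S_4 ≈ 245916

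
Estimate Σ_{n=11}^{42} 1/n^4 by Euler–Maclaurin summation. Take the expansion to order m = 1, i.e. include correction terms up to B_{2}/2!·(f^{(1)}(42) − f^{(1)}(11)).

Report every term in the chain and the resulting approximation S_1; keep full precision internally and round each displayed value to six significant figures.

The integral term ∫_11^42 1/x^4 dx = 0.000245939.
Boundary: ½(f(11) + f(42)) = ½(6.83013e-05 + 3.21368e-07) = 3.43114e-05.
Running total after boundary: 0.000280250.
Order-1 term: 1/12 · (-3.06065e-08 − (-2.48369e-05)) = 2.06719e-06.

S_1 ≈ 0.000282318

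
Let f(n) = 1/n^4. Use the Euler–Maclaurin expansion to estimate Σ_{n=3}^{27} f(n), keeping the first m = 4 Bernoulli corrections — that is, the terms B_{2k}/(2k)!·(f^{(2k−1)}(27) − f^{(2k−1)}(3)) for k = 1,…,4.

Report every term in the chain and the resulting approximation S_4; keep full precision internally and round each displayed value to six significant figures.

S_4 ≈ 0.0198065

Integral: ∫_3^27 1/x^4 dx = 0.0123287.
Endpoint term: (f(3) + f(27))/2 = (0.0123457 + 1.88168e-06)/2 = 0.00617378.
So far: 0.0185025.
k=1: B_{2}/(2)! × [f^{(1)}(27) − f^{(1)}(3)] = 1/12 × (-2.78767e-07 − (-0.0164609)) = 0.00137172.
After k=1: 0.0198742.
k=2: B_{4}/(4)! × [f^{(3)}(27) − f^{(3)}(3)] = −1/720 × (-1.14719e-08 − (-0.0548697)) = -7.62079e-05.
After k=2: 0.0197980.
k=3: B_{6}/(6)! × [f^{(5)}(27) − f^{(5)}(3)] = 1/30240 × (-8.81242e-10 − (-0.341411)) = 1.12901e-05.
After k=3: 0.0198093.
k=4: B_{8}/(8)! × [f^{(7)}(27) − f^{(7)}(3)] = −1/1209600 × (-1.08795e-10 − (-3.41411)) = -2.82251e-06.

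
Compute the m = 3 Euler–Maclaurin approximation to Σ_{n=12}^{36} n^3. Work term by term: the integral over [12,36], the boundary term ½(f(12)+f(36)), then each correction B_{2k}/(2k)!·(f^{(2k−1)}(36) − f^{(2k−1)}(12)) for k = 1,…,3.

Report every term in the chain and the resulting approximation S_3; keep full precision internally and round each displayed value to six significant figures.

Integral: ∫_12^36 x^3 dx = 414720.
½[f(12) + f(36)] = ½[1728.00 + 46656.0] = 24192.0.
Integral + boundary = 438912.
k=1: B_{2}/(2)! × [f^{(1)}(36) − f^{(1)}(12)] = 1/12 × (3888.00 − 432.000) = 288.000.
Running total after k=1: 439200.
k=2: B_{4}/(4)! × [f^{(3)}(36) − f^{(3)}(12)] = −1/720 × (6.00000 − 6.00000) = 0.00000.
Running total after k=2: 439200.
k=3: B_{6}/(6)! × [f^{(5)}(36) − f^{(5)}(12)] = 1/30240 × (0.00000 − 0.00000) = 0.00000.

S_3 ≈ 439200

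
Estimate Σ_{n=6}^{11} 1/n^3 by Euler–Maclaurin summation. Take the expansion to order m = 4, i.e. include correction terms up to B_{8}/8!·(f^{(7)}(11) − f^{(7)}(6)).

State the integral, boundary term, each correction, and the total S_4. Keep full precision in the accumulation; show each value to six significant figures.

∫_6^11 1/x^3 dx evaluates to 0.00975666.
Boundary: ½(f(6) + f(11)) = ½(0.00462963 + 0.000751315) = 0.00269047.
So far: 0.0124471.
k=1: B_{2}/(2)! × [f^{(1)}(11) − f^{(1)}(6)] = 1/12 × (-0.000204904 − (-0.00231481)) = 0.000175826.
Partial sum through k=1: 0.0126230.
k=2: B_{4}/(4)! × [f^{(3)}(11) − f^{(3)}(6)] = −1/720 × (-3.38684e-05 − (-0.00128601)) = -1.73908e-06.
Partial sum through k=2: 0.0126212.
k=3: B_{6}/(6)! × [f^{(5)}(11) − f^{(5)}(6)] = 1/30240 × (-1.17560e-05 − (-0.00150034)) = 4.92258e-08.
Partial sum through k=3: 0.0126213.
k=4: B_{8}/(8)! × [f^{(7)}(11) − f^{(7)}(6)] = −1/1209600 × (-6.99530e-06 − (-0.00300069)) = -2.47494e-09.

S_4 ≈ 0.0126213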